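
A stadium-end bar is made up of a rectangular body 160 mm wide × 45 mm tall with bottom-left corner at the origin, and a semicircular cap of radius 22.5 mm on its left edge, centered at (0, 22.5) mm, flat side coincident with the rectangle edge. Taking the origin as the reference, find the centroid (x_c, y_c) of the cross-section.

x_c = 71.09 mm, y_c = 22.50 mm

Part | A | x̄ᵢ | ȳᵢ | A·x̄ᵢ | A·ȳᵢ
rectangular body | 7200.00 | 80.00 | 22.50 | 576000.00 | 162000.00
semicircular end | 795.22 | -9.55 | 22.50 | -7593.75 | 17892.35
Σ | 7995.22 |  |  | 568406.25 | 179892.35
x_c = 568406.25 / 7995.22 = 71.09 mm
y_c = 179892.35 / 7995.22 = 22.50 mm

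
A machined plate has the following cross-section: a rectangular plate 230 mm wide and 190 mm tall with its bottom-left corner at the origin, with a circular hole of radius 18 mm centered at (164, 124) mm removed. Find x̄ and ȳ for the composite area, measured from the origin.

x̄ = 113.83 mm, ȳ = 94.31 mm

plate: A = 230 × 190 = 43700.00, centroid at (115.00, 95.00).
hole: A = −π·18² = -1017.88, centroid at (164.00, 124.00).
ΣA = 42682.12 mm²
ΣAx̄ = (43700.00)(115.00) + (-1017.88)(164.00) = 4858568.33 mm³
ΣAȳ = (43700.00)(95.00) + (-1017.88)(124.00) = 4025283.37 mm³
x̄ = 4858568.33 / 42682.12 = 113.83 mm
ȳ = 4025283.37 / 42682.12 = 94.31 mm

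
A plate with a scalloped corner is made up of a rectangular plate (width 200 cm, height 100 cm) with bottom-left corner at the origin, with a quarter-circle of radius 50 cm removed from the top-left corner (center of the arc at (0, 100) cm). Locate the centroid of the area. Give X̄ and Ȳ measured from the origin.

X̄ = 108.58 cm, Ȳ = 46.87 cm

plate: A = 200 × 100 = 20000.00, centroid at (100.00, 50.00).
removed quarter-circle: A = −¼π·50² = -1963.50, centroid at (21.22, 78.78).
ΣA = 18036.50 cm², ΣAX̄ = 1958333.33 cm³, ΣAȲ = 845317.13 cm³.
X̄ = 1958333.33/18036.50 = 108.58 cm; Ȳ = 845317.13/18036.50 = 46.87 cm.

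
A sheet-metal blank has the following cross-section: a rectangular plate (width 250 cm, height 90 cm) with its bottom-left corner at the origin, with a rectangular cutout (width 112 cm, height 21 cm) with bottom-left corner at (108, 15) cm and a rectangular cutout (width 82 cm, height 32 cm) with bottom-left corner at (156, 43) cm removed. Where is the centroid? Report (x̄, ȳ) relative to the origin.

x̄ = 108.98 cm, ȳ = 45.52 cm

plate: A = 250 × 90 = 22500.00, centroid at (125.00, 45.00).
hole 1: A = −(112 × 21) = -2352.00, centroid at (164.00, 25.50).
hole 2: A = −(82 × 32) = -2624.00, centroid at (197.00, 59.00).
ΣA = 17524.00 cm²
ΣAx̄ = (22500.00)(125.00) + (-2352.00)(164.00) + (-2624.00)(197.00) = 1909844.00 cm³
ΣAȳ = (22500.00)(45.00) + (-2352.00)(25.50) + (-2624.00)(59.00) = 797708.00 cm³
x̄ = 1909844.00 / 17524.00 = 108.98 cm
ȳ = 797708.00 / 17524.00 = 45.52 cm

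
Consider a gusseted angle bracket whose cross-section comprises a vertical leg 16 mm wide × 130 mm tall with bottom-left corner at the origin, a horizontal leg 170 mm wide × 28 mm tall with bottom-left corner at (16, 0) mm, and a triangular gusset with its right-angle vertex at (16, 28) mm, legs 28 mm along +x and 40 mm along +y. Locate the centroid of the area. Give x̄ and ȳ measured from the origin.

x̄ = 69.13 mm, ȳ = 30.40 mm

vertical leg: A = 16 × 130 = 2080.00, centroid at (8.00, 65.00).
horizontal leg: A = 170 × 28 = 4760.00, centroid at (101.00, 14.00).
gusset: A = ½·28·40 = 560.00, centroid at (25.33, 41.33).
ΣA = 7400.00 mm², ΣAx̄ = 511586.67 mm³, ΣAȳ = 224986.67 mm³.
x̄ = 511586.67/7400.00 = 69.13 mm; ȳ = 224986.67/7400.00 = 30.40 mm.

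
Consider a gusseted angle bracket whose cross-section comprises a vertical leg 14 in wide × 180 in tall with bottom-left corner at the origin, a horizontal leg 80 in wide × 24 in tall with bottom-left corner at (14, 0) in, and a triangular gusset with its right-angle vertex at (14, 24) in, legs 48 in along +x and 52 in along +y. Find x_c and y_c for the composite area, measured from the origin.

vertical leg: A = 14 × 180 = 2520.00, centroid at (7.00, 90.00).
horizontal leg: A = 80 × 24 = 1920.00, centroid at (54.00, 12.00).
gusset: A = ½·48·52 = 1248.00, centroid at (30.00, 41.33).
ΣA = 5688.00 in², ΣAx_c = 158760.00 in³, ΣAy_c = 301424.00 in³.
x_c = 158760.00/5688.00 = 27.91 in; y_c = 301424.00/5688.00 = 52.99 in.

x_c = 27.91 in, y_c = 52.99 in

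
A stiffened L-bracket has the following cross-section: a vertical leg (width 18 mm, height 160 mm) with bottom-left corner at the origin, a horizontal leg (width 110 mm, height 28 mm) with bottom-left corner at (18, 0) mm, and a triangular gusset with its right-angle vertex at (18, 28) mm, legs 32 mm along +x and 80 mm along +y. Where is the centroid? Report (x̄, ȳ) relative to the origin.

Part | A | x̄ᵢ | ȳᵢ | A·x̄ᵢ | A·ȳᵢ
vertical leg | 2880.00 | 9.00 | 80.00 | 25920.00 | 230400.00
horizontal leg | 3080.00 | 73.00 | 14.00 | 224840.00 | 43120.00
gusset | 1280.00 | 28.67 | 54.67 | 36693.33 | 69973.33
Σ | 7240.00 |  |  | 287453.33 | 343493.33
x̄ = 287453.33 / 7240.00 = 39.70 mm
ȳ = 343493.33 / 7240.00 = 47.44 mm

x̄ = 39.70 mm, ȳ = 47.44 mm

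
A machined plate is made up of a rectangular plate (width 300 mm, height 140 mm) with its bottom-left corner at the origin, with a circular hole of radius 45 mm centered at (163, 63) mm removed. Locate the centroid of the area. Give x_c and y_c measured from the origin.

x_c = 147.68 mm, y_c = 71.25 mm

Part | A | x̄ᵢ | ȳᵢ | A·x̄ᵢ | A·ȳᵢ
plate | 42000.00 | 150.00 | 70.00 | 6300000.00 | 2940000.00
hole | -6361.73 | 163.00 | 63.00 | -1036961.20 | -400788.68
Σ | 35638.27 |  |  | 5263038.80 | 2539211.32
x_c = 5263038.80 / 35638.27 = 147.68 mm
y_c = 2539211.32 / 35638.27 = 71.25 mm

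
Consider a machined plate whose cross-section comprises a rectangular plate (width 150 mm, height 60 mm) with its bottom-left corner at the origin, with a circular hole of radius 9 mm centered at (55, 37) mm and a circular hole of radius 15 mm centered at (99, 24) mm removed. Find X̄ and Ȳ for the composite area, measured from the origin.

Part | A | x̄ᵢ | ȳᵢ | A·x̄ᵢ | A·ȳᵢ
plate | 9000.00 | 75.00 | 30.00 | 675000.00 | 270000.00
hole 1 | -254.47 | 55.00 | 37.00 | -13995.80 | -9415.35
hole 2 | -706.86 | 99.00 | 24.00 | -69978.98 | -16964.60
Σ | 8038.67 |  |  | 591025.23 | 243620.05
X̄ = 591025.23 / 8038.67 = 73.52 mm
Ȳ = 243620.05 / 8038.67 = 30.31 mm

X̄ = 73.52 mm, Ȳ = 30.31 mm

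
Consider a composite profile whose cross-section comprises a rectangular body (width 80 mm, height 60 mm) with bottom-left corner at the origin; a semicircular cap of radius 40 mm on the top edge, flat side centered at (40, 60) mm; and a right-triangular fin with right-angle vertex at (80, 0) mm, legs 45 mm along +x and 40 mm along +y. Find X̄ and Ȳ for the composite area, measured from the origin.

rectangular body: A = 80 × 60 = 4800.00, centroid at (40.00, 30.00).
semicircular top: A = ½π·40² = 2513.27, centroid at (40.00, 76.98).
triangular fin: A = ½·45·40 = 900.00, centroid at (95.00, 13.33).
ΣA = 8213.27 mm², ΣAX̄ = 378030.96 mm³, ΣAȲ = 349463.11 mm³.
X̄ = 378030.96/8213.27 = 46.03 mm; Ȳ = 349463.11/8213.27 = 42.55 mm.

X̄ = 46.03 mm, Ȳ = 42.55 mm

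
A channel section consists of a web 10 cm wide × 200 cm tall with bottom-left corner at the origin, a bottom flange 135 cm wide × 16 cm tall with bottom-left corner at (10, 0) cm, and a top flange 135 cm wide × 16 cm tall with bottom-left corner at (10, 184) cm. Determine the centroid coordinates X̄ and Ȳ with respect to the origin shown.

X̄ = 54.56 cm, Ȳ = 100.00 cm

Part | A | x̄ᵢ | ȳᵢ | A·x̄ᵢ | A·ȳᵢ
web | 2000.00 | 5.00 | 100.00 | 10000.00 | 200000.00
bottom flange | 2160.00 | 77.50 | 8.00 | 167400.00 | 17280.00
top flange | 2160.00 | 77.50 | 192.00 | 167400.00 | 414720.00
Σ | 6320.00 |  |  | 344800.00 | 632000.00
X̄ = 344800.00 / 6320.00 = 54.56 cm
Ȳ = 632000.00 / 6320.00 = 100.00 cm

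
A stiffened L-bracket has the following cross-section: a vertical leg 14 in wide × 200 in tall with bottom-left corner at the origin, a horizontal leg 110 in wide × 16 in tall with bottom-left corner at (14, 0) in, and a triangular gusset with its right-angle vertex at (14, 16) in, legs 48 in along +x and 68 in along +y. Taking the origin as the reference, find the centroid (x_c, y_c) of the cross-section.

x_c = 30.68 in, y_c = 57.68 in

vertical leg: A = 14 × 200 = 2800.00, centroid at (7.00, 100.00).
horizontal leg: A = 110 × 16 = 1760.00, centroid at (69.00, 8.00).
gusset: A = ½·48·68 = 1632.00, centroid at (30.00, 38.67).
ΣA = 6192.00 in², ΣAx_c = 190000.00 in³, ΣAy_c = 357184.00 in³.
x_c = 190000.00/6192.00 = 30.68 in; y_c = 357184.00/6192.00 = 57.68 in.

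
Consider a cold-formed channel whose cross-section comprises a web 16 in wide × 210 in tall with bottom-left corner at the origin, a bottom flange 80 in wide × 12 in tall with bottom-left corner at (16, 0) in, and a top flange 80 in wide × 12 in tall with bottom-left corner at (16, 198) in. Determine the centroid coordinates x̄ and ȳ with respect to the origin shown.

x̄ = 25.45 in, ȳ = 105.00 in

Part | A | x̄ᵢ | ȳᵢ | A·x̄ᵢ | A·ȳᵢ
web | 3360.00 | 8.00 | 105.00 | 26880.00 | 352800.00
bottom flange | 960.00 | 56.00 | 6.00 | 53760.00 | 5760.00
top flange | 960.00 | 56.00 | 204.00 | 53760.00 | 195840.00
Σ | 5280.00 |  |  | 134400.00 | 554400.00
x̄ = 134400.00 / 5280.00 = 25.45 in
ȳ = 554400.00 / 5280.00 = 105.00 in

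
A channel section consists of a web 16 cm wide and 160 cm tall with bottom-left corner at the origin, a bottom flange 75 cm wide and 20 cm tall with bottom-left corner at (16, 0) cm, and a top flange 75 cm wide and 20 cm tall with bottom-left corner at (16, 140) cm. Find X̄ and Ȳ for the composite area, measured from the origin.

Part | A | x̄ᵢ | ȳᵢ | A·x̄ᵢ | A·ȳᵢ
web | 2560.00 | 8.00 | 80.00 | 20480.00 | 204800.00
bottom flange | 1500.00 | 53.50 | 10.00 | 80250.00 | 15000.00
top flange | 1500.00 | 53.50 | 150.00 | 80250.00 | 225000.00
Σ | 5560.00 |  |  | 180980.00 | 444800.00
X̄ = 180980.00 / 5560.00 = 32.55 cm
Ȳ = 444800.00 / 5560.00 = 80.00 cm

X̄ = 32.55 cm, Ȳ = 80.00 cm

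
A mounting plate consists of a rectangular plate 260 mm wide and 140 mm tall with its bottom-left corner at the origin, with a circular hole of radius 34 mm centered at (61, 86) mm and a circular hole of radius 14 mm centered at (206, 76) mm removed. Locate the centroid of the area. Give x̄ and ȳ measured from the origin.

x̄ = 136.34 mm, ȳ = 68.08 mm

plate: A = 260 × 140 = 36400.00, centroid at (130.00, 70.00).
hole 1: A = −π·34² = -3631.68, centroid at (61.00, 86.00).
hole 2: A = −π·14² = -615.75, centroid at (206.00, 76.00).
ΣA = 32152.57 mm²
ΣAx̄ = (36400.00)(130.00) + (-3631.68)(61.00) + (-615.75)(206.00) = 4383622.51 mm³
ΣAȳ = (36400.00)(70.00) + (-3631.68)(86.00) + (-615.75)(76.00) = 2188878.26 mm³
x̄ = 4383622.51 / 32152.57 = 136.34 mm
ȳ = 2188878.26 / 32152.57 = 68.08 mm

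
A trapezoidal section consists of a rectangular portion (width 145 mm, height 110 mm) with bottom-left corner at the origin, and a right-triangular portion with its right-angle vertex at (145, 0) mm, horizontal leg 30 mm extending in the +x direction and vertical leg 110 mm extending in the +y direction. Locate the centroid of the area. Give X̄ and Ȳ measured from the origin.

X̄ = 80.23 mm, Ȳ = 53.28 mm

Part | A | x̄ᵢ | ȳᵢ | A·x̄ᵢ | A·ȳᵢ
rectangular portion | 15950.00 | 72.50 | 55.00 | 1156375.00 | 877250.00
triangular portion | 1650.00 | 155.00 | 36.67 | 255750.00 | 60500.00
Σ | 17600.00 |  |  | 1412125.00 | 937750.00
X̄ = 1412125.00 / 17600.00 = 80.23 mm
Ȳ = 937750.00 / 17600.00 = 53.28 mm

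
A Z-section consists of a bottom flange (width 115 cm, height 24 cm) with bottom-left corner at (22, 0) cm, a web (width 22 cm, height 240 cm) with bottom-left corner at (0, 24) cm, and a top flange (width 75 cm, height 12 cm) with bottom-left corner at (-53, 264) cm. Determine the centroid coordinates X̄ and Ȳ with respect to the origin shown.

X̄ = 29.48 cm, Ȳ = 115.93 cm

Part | A | x̄ᵢ | ȳᵢ | A·x̄ᵢ | A·ȳᵢ
bottom flange | 2760.00 | 79.50 | 12.00 | 219420.00 | 33120.00
web | 5280.00 | 11.00 | 144.00 | 58080.00 | 760320.00
top flange | 900.00 | -15.50 | 270.00 | -13950.00 | 243000.00
Σ | 8940.00 |  |  | 263550.00 | 1036440.00
X̄ = 263550.00 / 8940.00 = 29.48 cm
Ȳ = 1036440.00 / 8940.00 = 115.93 cm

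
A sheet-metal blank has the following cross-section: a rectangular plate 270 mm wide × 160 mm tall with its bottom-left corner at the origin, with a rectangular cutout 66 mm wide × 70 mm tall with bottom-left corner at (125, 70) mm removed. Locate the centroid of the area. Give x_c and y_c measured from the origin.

x_c = 132.25 mm, y_c = 77.01 mm

Part | A | x̄ᵢ | ȳᵢ | A·x̄ᵢ | A·ȳᵢ
plate | 43200.00 | 135.00 | 80.00 | 5832000.00 | 3456000.00
hole | -4620.00 | 158.00 | 105.00 | -729960.00 | -485100.00
Σ | 38580.00 |  |  | 5102040.00 | 2970900.00
x_c = 5102040.00 / 38580.00 = 132.25 mm
y_c = 2970900.00 / 38580.00 = 77.01 mm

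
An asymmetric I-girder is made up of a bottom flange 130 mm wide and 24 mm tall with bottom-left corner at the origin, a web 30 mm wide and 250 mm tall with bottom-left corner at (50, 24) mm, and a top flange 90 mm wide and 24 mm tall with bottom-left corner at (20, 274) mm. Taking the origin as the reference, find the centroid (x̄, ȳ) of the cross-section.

x̄ = 65.00 mm, ȳ = 138.71 mm

bottom flange: A = 130 × 24 = 3120.00, centroid at (65.00, 12.00).
web: A = 30 × 250 = 7500.00, centroid at (65.00, 149.00).
top flange: A = 90 × 24 = 2160.00, centroid at (65.00, 286.00).
ΣA = 12780.00 mm²
ΣAx̄ = (3120.00)(65.00) + (7500.00)(65.00) + (2160.00)(65.00) = 830700.00 mm³
ΣAȳ = (3120.00)(12.00) + (7500.00)(149.00) + (2160.00)(286.00) = 1772700.00 mm³
x̄ = 830700.00 / 12780.00 = 65.00 mm
ȳ = 1772700.00 / 12780.00 = 138.71 mm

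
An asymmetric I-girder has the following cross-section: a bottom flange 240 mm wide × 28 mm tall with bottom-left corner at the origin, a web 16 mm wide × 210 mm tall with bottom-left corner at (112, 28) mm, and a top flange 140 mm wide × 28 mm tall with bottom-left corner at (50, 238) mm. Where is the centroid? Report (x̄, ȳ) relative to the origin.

bottom flange: A = 240 × 28 = 6720.00, centroid at (120.00, 14.00).
web: A = 16 × 210 = 3360.00, centroid at (120.00, 133.00).
top flange: A = 140 × 28 = 3920.00, centroid at (120.00, 252.00).
ΣA = 14000.00 mm²
ΣAx̄ = (6720.00)(120.00) + (3360.00)(120.00) + (3920.00)(120.00) = 1680000.00 mm³
ΣAȳ = (6720.00)(14.00) + (3360.00)(133.00) + (3920.00)(252.00) = 1528800.00 mm³
x̄ = 1680000.00 / 14000.00 = 120.00 mm
ȳ = 1528800.00 / 14000.00 = 109.20 mm

x̄ = 120.00 mm, ȳ = 109.20 mm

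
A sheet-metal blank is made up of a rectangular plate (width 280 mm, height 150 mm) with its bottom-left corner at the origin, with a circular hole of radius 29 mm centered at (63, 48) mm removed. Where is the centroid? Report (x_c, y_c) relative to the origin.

x_c = 145.17 mm, y_c = 76.81 mm

plate: A = 280 × 150 = 42000.00, centroid at (140.00, 75.00).
hole: A = −π·29² = -2642.08, centroid at (63.00, 48.00).
ΣA = 39357.92 mm², ΣAx_c = 5713549.00 mm³, ΣAy_c = 3023180.19 mm³.
x_c = 5713549.00/39357.92 = 145.17 mm; y_c = 3023180.19/39357.92 = 76.81 mm.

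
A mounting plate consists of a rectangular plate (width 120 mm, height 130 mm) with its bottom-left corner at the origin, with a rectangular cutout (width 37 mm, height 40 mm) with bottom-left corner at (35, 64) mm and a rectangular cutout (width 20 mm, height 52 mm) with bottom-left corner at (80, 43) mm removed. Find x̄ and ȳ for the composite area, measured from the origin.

x̄ = 58.35 mm, ȳ = 62.53 mm

plate: A = 120 × 130 = 15600.00, centroid at (60.00, 65.00).
hole 1: A = −(37 × 40) = -1480.00, centroid at (53.50, 84.00).
hole 2: A = −(20 × 52) = -1040.00, centroid at (90.00, 69.00).
ΣA = 13080.00 mm²
ΣAx̄ = (15600.00)(60.00) + (-1480.00)(53.50) + (-1040.00)(90.00) = 763220.00 mm³
ΣAȳ = (15600.00)(65.00) + (-1480.00)(84.00) + (-1040.00)(69.00) = 817920.00 mm³
x̄ = 763220.00 / 13080.00 = 58.35 mm
ȳ = 817920.00 / 13080.00 = 62.53 mm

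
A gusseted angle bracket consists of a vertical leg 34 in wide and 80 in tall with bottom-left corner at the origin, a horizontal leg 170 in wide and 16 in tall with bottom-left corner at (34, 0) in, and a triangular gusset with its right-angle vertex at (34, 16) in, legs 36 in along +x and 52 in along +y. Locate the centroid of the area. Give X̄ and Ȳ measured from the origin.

Part | A | x̄ᵢ | ȳᵢ | A·x̄ᵢ | A·ȳᵢ
vertical leg | 2720.00 | 17.00 | 40.00 | 46240.00 | 108800.00
horizontal leg | 2720.00 | 119.00 | 8.00 | 323680.00 | 21760.00
gusset | 936.00 | 46.00 | 33.33 | 43056.00 | 31200.00
Σ | 6376.00 |  |  | 412976.00 | 161760.00
X̄ = 412976.00 / 6376.00 = 64.77 in
Ȳ = 161760.00 / 6376.00 = 25.37 in

X̄ = 64.77 in, Ȳ = 25.37 in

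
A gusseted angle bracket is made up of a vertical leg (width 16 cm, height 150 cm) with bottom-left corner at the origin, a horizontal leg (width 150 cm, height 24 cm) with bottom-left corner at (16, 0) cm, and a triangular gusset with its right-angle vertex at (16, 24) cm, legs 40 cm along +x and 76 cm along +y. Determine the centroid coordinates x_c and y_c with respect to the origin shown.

vertical leg: A = 16 × 150 = 2400.00, centroid at (8.00, 75.00).
horizontal leg: A = 150 × 24 = 3600.00, centroid at (91.00, 12.00).
gusset: A = ½·40·76 = 1520.00, centroid at (29.33, 49.33).
ΣA = 7520.00 cm²
ΣAx_c = (2400.00)(8.00) + (3600.00)(91.00) + (1520.00)(29.33) = 391386.67 cm³
ΣAy_c = (2400.00)(75.00) + (3600.00)(12.00) + (1520.00)(49.33) = 298186.67 cm³
x_c = 391386.67 / 7520.00 = 52.05 cm
y_c = 298186.67 / 7520.00 = 39.65 cm

x_c = 52.05 cm, y_c = 39.65 cm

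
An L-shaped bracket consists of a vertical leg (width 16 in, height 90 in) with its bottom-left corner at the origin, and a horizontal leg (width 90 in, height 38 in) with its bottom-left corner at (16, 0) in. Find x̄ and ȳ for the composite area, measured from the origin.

vertical leg: A = 16 × 90 = 1440.00, centroid at (8.00, 45.00).
horizontal leg: A = 90 × 38 = 3420.00, centroid at (61.00, 19.00).
ΣA = 4860.00 in², ΣAx̄ = 220140.00 in³, ΣAȳ = 129780.00 in³.
x̄ = 220140.00/4860.00 = 45.30 in; ȳ = 129780.00/4860.00 = 26.70 in.

x̄ = 45.30 in, ȳ = 26.70 in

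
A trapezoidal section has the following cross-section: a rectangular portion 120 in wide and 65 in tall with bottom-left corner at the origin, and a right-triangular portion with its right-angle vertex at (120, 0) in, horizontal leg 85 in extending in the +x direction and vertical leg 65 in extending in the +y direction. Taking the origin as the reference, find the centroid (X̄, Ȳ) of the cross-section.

Part | A | x̄ᵢ | ȳᵢ | A·x̄ᵢ | A·ȳᵢ
rectangular portion | 7800.00 | 60.00 | 32.50 | 468000.00 | 253500.00
triangular portion | 2762.50 | 148.33 | 21.67 | 409770.83 | 59854.17
Σ | 10562.50 |  |  | 877770.83 | 313354.17
X̄ = 877770.83 / 10562.50 = 83.10 in
Ȳ = 313354.17 / 10562.50 = 29.67 in

X̄ = 83.10 in, Ȳ = 29.67 in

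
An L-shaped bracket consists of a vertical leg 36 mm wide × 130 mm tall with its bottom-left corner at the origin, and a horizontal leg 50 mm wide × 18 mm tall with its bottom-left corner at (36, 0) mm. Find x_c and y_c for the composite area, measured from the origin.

x_c = 24.94 mm, y_c = 55.97 mm

vertical leg: A = 36 × 130 = 4680.00, centroid at (18.00, 65.00).
horizontal leg: A = 50 × 18 = 900.00, centroid at (61.00, 9.00).
ΣA = 5580.00 mm²
ΣAx_c = (4680.00)(18.00) + (900.00)(61.00) = 139140.00 mm³
ΣAy_c = (4680.00)(65.00) + (900.00)(9.00) = 312300.00 mm³
x_c = 139140.00 / 5580.00 = 24.94 mm
y_c = 312300.00 / 5580.00 = 55.97 mm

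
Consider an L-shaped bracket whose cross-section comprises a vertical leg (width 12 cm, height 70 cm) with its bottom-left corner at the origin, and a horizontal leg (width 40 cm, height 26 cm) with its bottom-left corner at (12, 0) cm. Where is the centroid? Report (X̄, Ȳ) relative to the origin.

Part | A | x̄ᵢ | ȳᵢ | A·x̄ᵢ | A·ȳᵢ
vertical leg | 840.00 | 6.00 | 35.00 | 5040.00 | 29400.00
horizontal leg | 1040.00 | 32.00 | 13.00 | 33280.00 | 13520.00
Σ | 1880.00 |  |  | 38320.00 | 42920.00
X̄ = 38320.00 / 1880.00 = 20.38 cm
Ȳ = 42920.00 / 1880.00 = 22.83 cm

X̄ = 20.38 cm, Ȳ = 22.83 cm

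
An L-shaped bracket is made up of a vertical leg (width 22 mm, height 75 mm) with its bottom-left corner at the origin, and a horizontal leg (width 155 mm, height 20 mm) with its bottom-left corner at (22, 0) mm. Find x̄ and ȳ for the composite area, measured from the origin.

Part | A | x̄ᵢ | ȳᵢ | A·x̄ᵢ | A·ȳᵢ
vertical leg | 1650.00 | 11.00 | 37.50 | 18150.00 | 61875.00
horizontal leg | 3100.00 | 99.50 | 10.00 | 308450.00 | 31000.00
Σ | 4750.00 |  |  | 326600.00 | 92875.00
x̄ = 326600.00 / 4750.00 = 68.76 mm
ȳ = 92875.00 / 4750.00 = 19.55 mm

x̄ = 68.76 mm, ȳ = 19.55 mm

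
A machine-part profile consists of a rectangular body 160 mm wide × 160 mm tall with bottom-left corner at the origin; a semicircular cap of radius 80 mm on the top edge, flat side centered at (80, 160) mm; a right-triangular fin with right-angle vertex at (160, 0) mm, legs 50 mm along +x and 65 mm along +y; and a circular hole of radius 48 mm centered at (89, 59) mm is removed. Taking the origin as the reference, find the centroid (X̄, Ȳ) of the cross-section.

rectangular body: A = 160 × 160 = 25600.00, centroid at (80.00, 80.00).
semicircular top: A = ½π·80² = 10053.10, centroid at (80.00, 193.95).
triangular fin: A = ½·50·65 = 1625.00, centroid at (176.67, 21.67).
hole: A = −π·48² = -7238.23, centroid at (89.00, 59.00).
ΣA = 30039.87 mm²
ΣAX̄ = (25600.00)(80.00) + (10053.10)(80.00) + (1625.00)(176.67) + (-7238.23)(89.00) = 2495128.63 mm³
ΣAȲ = (25600.00)(80.00) + (10053.10)(193.95) + (1625.00)(21.67) + (-7238.23)(59.00) = 3605981.57 mm³
X̄ = 2495128.63 / 30039.87 = 83.06 mm
Ȳ = 3605981.57 / 30039.87 = 120.04 mm

X̄ = 83.06 mm, Ȳ = 120.04 mm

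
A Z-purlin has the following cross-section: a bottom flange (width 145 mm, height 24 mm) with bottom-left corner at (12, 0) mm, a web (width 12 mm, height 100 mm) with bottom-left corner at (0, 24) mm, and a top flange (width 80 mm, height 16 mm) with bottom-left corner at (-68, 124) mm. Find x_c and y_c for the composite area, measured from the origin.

bottom flange: A = 145 × 24 = 3480.00, centroid at (84.50, 12.00).
web: A = 12 × 100 = 1200.00, centroid at (6.00, 74.00).
top flange: A = 80 × 16 = 1280.00, centroid at (-28.00, 132.00).
ΣA = 5960.00 mm²
ΣAx_c = (3480.00)(84.50) + (1200.00)(6.00) + (1280.00)(-28.00) = 265420.00 mm³
ΣAy_c = (3480.00)(12.00) + (1200.00)(74.00) + (1280.00)(132.00) = 299520.00 mm³
x_c = 265420.00 / 5960.00 = 44.53 mm
y_c = 299520.00 / 5960.00 = 50.26 mm

x_c = 44.53 mm, y_c = 50.26 mm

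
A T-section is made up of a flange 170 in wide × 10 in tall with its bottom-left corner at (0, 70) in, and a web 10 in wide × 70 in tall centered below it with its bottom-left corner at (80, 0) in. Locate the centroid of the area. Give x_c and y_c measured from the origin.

x_c = 85.00 in, y_c = 63.33 in

web: A = 10 × 70 = 700.00, centroid at (85.00, 35.00).
flange: A = 170 × 10 = 1700.00, centroid at (85.00, 75.00).
ΣA = 2400.00 in², ΣAx_c = 204000.00 in³, ΣAy_c = 152000.00 in³.
x_c = 204000.00/2400.00 = 85.00 in; y_c = 152000.00/2400.00 = 63.33 in.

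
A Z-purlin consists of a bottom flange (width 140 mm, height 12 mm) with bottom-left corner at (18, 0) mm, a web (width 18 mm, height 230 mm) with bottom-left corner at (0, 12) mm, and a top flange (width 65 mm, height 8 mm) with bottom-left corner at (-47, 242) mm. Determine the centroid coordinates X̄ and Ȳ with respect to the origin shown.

X̄ = 28.01 mm, Ȳ = 104.70 mm

bottom flange: A = 140 × 12 = 1680.00, centroid at (88.00, 6.00).
web: A = 18 × 230 = 4140.00, centroid at (9.00, 127.00).
top flange: A = 65 × 8 = 520.00, centroid at (-14.50, 246.00).
ΣA = 6340.00 mm²
ΣAX̄ = (1680.00)(88.00) + (4140.00)(9.00) + (520.00)(-14.50) = 177560.00 mm³
ΣAȲ = (1680.00)(6.00) + (4140.00)(127.00) + (520.00)(246.00) = 663780.00 mm³
X̄ = 177560.00 / 6340.00 = 28.01 mm
Ȳ = 663780.00 / 6340.00 = 104.70 mm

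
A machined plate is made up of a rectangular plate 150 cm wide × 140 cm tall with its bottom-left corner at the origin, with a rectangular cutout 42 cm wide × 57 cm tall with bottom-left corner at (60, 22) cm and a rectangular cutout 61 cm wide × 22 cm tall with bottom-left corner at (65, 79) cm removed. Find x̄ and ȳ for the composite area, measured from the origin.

Part | A | x̄ᵢ | ȳᵢ | A·x̄ᵢ | A·ȳᵢ
plate | 21000.00 | 75.00 | 70.00 | 1575000.00 | 1470000.00
hole 1 | -2394.00 | 81.00 | 50.50 | -193914.00 | -120897.00
hole 2 | -1342.00 | 95.50 | 90.00 | -128161.00 | -120780.00
Σ | 17264.00 |  |  | 1252925.00 | 1228323.00
x̄ = 1252925.00 / 17264.00 = 72.57 cm
ȳ = 1228323.00 / 17264.00 = 71.15 cm

x̄ = 72.57 cm, ȳ = 71.15 cm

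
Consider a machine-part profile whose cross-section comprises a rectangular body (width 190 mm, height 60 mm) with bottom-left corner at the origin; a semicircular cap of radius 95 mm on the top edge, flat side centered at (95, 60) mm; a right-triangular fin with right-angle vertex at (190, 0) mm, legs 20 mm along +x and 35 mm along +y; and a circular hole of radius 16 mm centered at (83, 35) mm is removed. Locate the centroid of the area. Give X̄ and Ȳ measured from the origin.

X̄ = 96.80 mm, Ȳ = 69.27 mm

rectangular body: A = 190 × 60 = 11400.00, centroid at (95.00, 30.00).
semicircular top: A = ½π·95² = 14176.44, centroid at (95.00, 100.32).
triangular fin: A = ½·20·35 = 350.00, centroid at (196.67, 11.67).
hole: A = −π·16² = -804.25, centroid at (83.00, 35.00).
ΣA = 25122.19 mm², ΣAX̄ = 2431842.27 mm³, ΣAȲ = 1740104.21 mm³.
X̄ = 2431842.27/25122.19 = 96.80 mm; Ȳ = 1740104.21/25122.19 = 69.27 mm.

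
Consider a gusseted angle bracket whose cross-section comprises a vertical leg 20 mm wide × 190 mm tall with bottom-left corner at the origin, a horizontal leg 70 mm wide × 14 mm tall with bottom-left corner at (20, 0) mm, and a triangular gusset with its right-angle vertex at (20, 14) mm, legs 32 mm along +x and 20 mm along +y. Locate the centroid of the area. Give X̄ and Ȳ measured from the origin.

vertical leg: A = 20 × 190 = 3800.00, centroid at (10.00, 95.00).
horizontal leg: A = 70 × 14 = 980.00, centroid at (55.00, 7.00).
gusset: A = ½·32·20 = 320.00, centroid at (30.67, 20.67).
ΣA = 5100.00 mm², ΣAX̄ = 101713.33 mm³, ΣAȲ = 374473.33 mm³.
X̄ = 101713.33/5100.00 = 19.94 mm; Ȳ = 374473.33/5100.00 = 73.43 mm.

X̄ = 19.94 mm, Ȳ = 73.43 mm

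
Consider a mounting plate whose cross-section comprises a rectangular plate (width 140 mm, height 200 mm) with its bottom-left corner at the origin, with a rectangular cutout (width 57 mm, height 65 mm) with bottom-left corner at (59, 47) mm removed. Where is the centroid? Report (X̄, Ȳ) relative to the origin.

X̄ = 67.33 mm, Ȳ = 103.13 mm

plate: A = 140 × 200 = 28000.00, centroid at (70.00, 100.00).
hole: A = −(57 × 65) = -3705.00, centroid at (87.50, 79.50).
ΣA = 24295.00 mm², ΣAX̄ = 1635812.50 mm³, ΣAȲ = 2505452.50 mm³.
X̄ = 1635812.50/24295.00 = 67.33 mm; Ȳ = 2505452.50/24295.00 = 103.13 mm.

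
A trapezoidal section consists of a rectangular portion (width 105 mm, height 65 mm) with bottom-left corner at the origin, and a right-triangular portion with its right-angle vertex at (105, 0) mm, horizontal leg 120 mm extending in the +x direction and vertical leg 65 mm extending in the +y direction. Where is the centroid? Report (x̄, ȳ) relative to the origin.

rectangular portion: A = 105 × 65 = 6825.00, centroid at (52.50, 32.50).
triangular portion: A = ½·120·65 = 3900.00, centroid at (145.00, 21.67).
ΣA = 10725.00 mm², ΣAx̄ = 923812.50 mm³, ΣAȳ = 306312.50 mm³.
x̄ = 923812.50/10725.00 = 86.14 mm; ȳ = 306312.50/10725.00 = 28.56 mm.

x̄ = 86.14 mm, ȳ = 28.56 mm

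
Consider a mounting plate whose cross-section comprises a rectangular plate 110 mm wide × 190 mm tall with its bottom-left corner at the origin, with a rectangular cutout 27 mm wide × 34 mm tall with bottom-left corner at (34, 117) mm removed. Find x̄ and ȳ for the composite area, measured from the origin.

x̄ = 55.34 mm, ȳ = 93.21 mm

Part | A | x̄ᵢ | ȳᵢ | A·x̄ᵢ | A·ȳᵢ
plate | 20900.00 | 55.00 | 95.00 | 1149500.00 | 1985500.00
hole | -918.00 | 47.50 | 134.00 | -43605.00 | -123012.00
Σ | 19982.00 |  |  | 1105895.00 | 1862488.00
x̄ = 1105895.00 / 19982.00 = 55.34 mm
ȳ = 1862488.00 / 19982.00 = 93.21 mm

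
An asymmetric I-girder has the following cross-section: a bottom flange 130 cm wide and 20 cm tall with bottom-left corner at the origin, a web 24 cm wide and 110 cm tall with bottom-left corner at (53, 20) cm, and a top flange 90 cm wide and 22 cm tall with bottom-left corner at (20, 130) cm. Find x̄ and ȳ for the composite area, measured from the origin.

x̄ = 65.00 cm, ȳ = 69.69 cm

Part | A | x̄ᵢ | ȳᵢ | A·x̄ᵢ | A·ȳᵢ
bottom flange | 2600.00 | 65.00 | 10.00 | 169000.00 | 26000.00
web | 2640.00 | 65.00 | 75.00 | 171600.00 | 198000.00
top flange | 1980.00 | 65.00 | 141.00 | 128700.00 | 279180.00
Σ | 7220.00 |  |  | 469300.00 | 503180.00
x̄ = 469300.00 / 7220.00 = 65.00 cm
ȳ = 503180.00 / 7220.00 = 69.69 cm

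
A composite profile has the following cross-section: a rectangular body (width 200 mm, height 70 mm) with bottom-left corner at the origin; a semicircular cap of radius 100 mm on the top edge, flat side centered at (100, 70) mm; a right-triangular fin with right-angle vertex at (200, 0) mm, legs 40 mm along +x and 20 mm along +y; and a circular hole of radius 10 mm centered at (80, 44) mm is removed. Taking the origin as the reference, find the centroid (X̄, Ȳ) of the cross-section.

X̄ = 101.73 mm, Ȳ = 75.35 mm

rectangular body: A = 200 × 70 = 14000.00, centroid at (100.00, 35.00).
semicircular top: A = ½π·100² = 15707.96, centroid at (100.00, 112.44).
triangular fin: A = ½·40·20 = 400.00, centroid at (213.33, 6.67).
hole: A = −π·10² = -314.16, centroid at (80.00, 44.00).
ΣA = 29793.80 mm²
ΣAX̄ = (14000.00)(100.00) + (15707.96)(100.00) + (400.00)(213.33) + (-314.16)(80.00) = 3030996.92 mm³
ΣAȲ = (14000.00)(35.00) + (15707.96)(112.44) + (400.00)(6.67) + (-314.16)(44.00) = 2245067.75 mm³
X̄ = 3030996.92 / 29793.80 = 101.73 mm
Ȳ = 2245067.75 / 29793.80 = 75.35 mm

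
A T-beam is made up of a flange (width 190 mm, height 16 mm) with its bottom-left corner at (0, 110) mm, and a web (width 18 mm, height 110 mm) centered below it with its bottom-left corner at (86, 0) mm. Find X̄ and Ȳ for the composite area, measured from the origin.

Part | A | x̄ᵢ | ȳᵢ | A·x̄ᵢ | A·ȳᵢ
web | 1980.00 | 95.00 | 55.00 | 188100.00 | 108900.00
flange | 3040.00 | 95.00 | 118.00 | 288800.00 | 358720.00
Σ | 5020.00 |  |  | 476900.00 | 467620.00
X̄ = 476900.00 / 5020.00 = 95.00 mm
Ȳ = 467620.00 / 5020.00 = 93.15 mm

X̄ = 95.00 mm, Ȳ = 93.15 mm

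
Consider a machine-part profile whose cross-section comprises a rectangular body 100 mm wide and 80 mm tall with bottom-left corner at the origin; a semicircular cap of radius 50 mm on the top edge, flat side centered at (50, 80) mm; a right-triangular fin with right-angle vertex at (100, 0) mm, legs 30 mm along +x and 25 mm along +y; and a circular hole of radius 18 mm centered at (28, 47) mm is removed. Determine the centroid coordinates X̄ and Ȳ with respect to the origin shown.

rectangular body: A = 100 × 80 = 8000.00, centroid at (50.00, 40.00).
semicircular top: A = ½π·50² = 3926.99, centroid at (50.00, 101.22).
triangular fin: A = ½·30·25 = 375.00, centroid at (110.00, 8.33).
hole: A = −π·18² = -1017.88, centroid at (28.00, 47.00).
ΣA = 11284.11 mm²
ΣAX̄ = (8000.00)(50.00) + (3926.99)(50.00) + (375.00)(110.00) + (-1017.88)(28.00) = 609099.01 mm³
ΣAȲ = (8000.00)(40.00) + (3926.99)(101.22) + (375.00)(8.33) + (-1017.88)(47.00) = 672777.43 mm³
X̄ = 609099.01 / 11284.11 = 53.98 mm
Ȳ = 672777.43 / 11284.11 = 59.62 mm

X̄ = 53.98 mm, Ȳ = 59.62 mm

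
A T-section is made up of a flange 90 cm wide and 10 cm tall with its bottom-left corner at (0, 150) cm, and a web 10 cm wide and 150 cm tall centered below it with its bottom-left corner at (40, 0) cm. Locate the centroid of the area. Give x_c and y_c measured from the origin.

x_c = 45.00 cm, y_c = 105.00 cm

Part | A | x̄ᵢ | ȳᵢ | A·x̄ᵢ | A·ȳᵢ
web | 1500.00 | 45.00 | 75.00 | 67500.00 | 112500.00
flange | 900.00 | 45.00 | 155.00 | 40500.00 | 139500.00
Σ | 2400.00 |  |  | 108000.00 | 252000.00
x_c = 108000.00 / 2400.00 = 45.00 cm
y_c = 252000.00 / 2400.00 = 105.00 cm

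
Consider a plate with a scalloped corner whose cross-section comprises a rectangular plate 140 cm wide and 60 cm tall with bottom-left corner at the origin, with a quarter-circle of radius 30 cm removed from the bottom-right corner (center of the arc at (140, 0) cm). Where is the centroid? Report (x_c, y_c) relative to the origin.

plate: A = 140 × 60 = 8400.00, centroid at (70.00, 30.00).
removed quarter-circle: A = −¼π·30² = -706.86, centroid at (127.27, 12.73).
ΣA = 7693.14 cm², ΣAx_c = 498039.83 cm³, ΣAy_c = 243000.00 cm³.
x_c = 498039.83/7693.14 = 64.74 cm; y_c = 243000.00/7693.14 = 31.59 cm.

x_c = 64.74 cm, y_c = 31.59 cm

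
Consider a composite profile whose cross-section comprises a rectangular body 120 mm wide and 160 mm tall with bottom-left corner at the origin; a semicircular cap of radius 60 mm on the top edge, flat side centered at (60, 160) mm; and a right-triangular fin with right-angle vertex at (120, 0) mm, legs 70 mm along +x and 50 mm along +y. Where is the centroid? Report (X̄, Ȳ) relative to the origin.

Part | A | x̄ᵢ | ȳᵢ | A·x̄ᵢ | A·ȳᵢ
rectangular body | 19200.00 | 60.00 | 80.00 | 1152000.00 | 1536000.00
semicircular top | 5654.87 | 60.00 | 185.46 | 339292.01 | 1048778.68
triangular fin | 1750.00 | 143.33 | 16.67 | 250833.33 | 29166.67
Σ | 26604.87 |  |  | 1742125.34 | 2613945.35
X̄ = 1742125.34 / 26604.87 = 65.48 mm
Ȳ = 2613945.35 / 26604.87 = 98.25 mm

X̄ = 65.48 mm, Ȳ = 98.25 mm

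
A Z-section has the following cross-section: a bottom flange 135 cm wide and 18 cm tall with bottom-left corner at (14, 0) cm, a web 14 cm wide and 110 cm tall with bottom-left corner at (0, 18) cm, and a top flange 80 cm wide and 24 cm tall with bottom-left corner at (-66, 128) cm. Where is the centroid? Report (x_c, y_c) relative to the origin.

x_c = 26.98 cm, y_c = 68.44 cm

bottom flange: A = 135 × 18 = 2430.00, centroid at (81.50, 9.00).
web: A = 14 × 110 = 1540.00, centroid at (7.00, 73.00).
top flange: A = 80 × 24 = 1920.00, centroid at (-26.00, 140.00).
ΣA = 5890.00 cm², ΣAx_c = 158905.00 cm³, ΣAy_c = 403090.00 cm³.
x_c = 158905.00/5890.00 = 26.98 cm; y_c = 403090.00/5890.00 = 68.44 cm.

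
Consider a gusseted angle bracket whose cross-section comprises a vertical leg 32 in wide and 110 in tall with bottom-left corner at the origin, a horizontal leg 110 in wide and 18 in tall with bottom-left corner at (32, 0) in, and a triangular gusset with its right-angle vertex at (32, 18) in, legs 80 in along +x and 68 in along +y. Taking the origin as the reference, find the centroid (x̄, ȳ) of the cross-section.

x̄ = 47.22 in, ȳ = 39.18 in

vertical leg: A = 32 × 110 = 3520.00, centroid at (16.00, 55.00).
horizontal leg: A = 110 × 18 = 1980.00, centroid at (87.00, 9.00).
gusset: A = ½·80·68 = 2720.00, centroid at (58.67, 40.67).
ΣA = 8220.00 in²
ΣAx̄ = (3520.00)(16.00) + (1980.00)(87.00) + (2720.00)(58.67) = 388153.33 in³
ΣAȳ = (3520.00)(55.00) + (1980.00)(9.00) + (2720.00)(40.67) = 322033.33 in³
x̄ = 388153.33 / 8220.00 = 47.22 in
ȳ = 322033.33 / 8220.00 = 39.18 in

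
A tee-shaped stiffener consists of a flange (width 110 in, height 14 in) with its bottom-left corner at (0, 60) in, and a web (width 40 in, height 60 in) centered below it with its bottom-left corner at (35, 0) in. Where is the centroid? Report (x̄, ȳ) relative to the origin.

Part | A | x̄ᵢ | ȳᵢ | A·x̄ᵢ | A·ȳᵢ
web | 2400.00 | 55.00 | 30.00 | 132000.00 | 72000.00
flange | 1540.00 | 55.00 | 67.00 | 84700.00 | 103180.00
Σ | 3940.00 |  |  | 216700.00 | 175180.00
x̄ = 216700.00 / 3940.00 = 55.00 in
ȳ = 175180.00 / 3940.00 = 44.46 in

x̄ = 55.00 in, ȳ = 44.46 in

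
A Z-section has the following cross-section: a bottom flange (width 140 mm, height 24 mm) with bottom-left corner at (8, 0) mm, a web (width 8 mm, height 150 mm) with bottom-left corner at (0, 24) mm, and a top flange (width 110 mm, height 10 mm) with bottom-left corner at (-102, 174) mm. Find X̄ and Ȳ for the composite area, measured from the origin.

Part | A | x̄ᵢ | ȳᵢ | A·x̄ᵢ | A·ȳᵢ
bottom flange | 3360.00 | 78.00 | 12.00 | 262080.00 | 40320.00
web | 1200.00 | 4.00 | 99.00 | 4800.00 | 118800.00
top flange | 1100.00 | -47.00 | 179.00 | -51700.00 | 196900.00
Σ | 5660.00 |  |  | 215180.00 | 356020.00
X̄ = 215180.00 / 5660.00 = 38.02 mm
Ȳ = 356020.00 / 5660.00 = 62.90 mm

X̄ = 38.02 mm, Ȳ = 62.90 mm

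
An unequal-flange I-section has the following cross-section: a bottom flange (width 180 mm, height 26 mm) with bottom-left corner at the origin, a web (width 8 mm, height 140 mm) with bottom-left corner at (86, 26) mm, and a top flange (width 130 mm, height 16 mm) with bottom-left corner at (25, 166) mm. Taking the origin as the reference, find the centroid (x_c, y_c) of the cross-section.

x_c = 90.00 mm, y_c = 67.29 mm

Part | A | x̄ᵢ | ȳᵢ | A·x̄ᵢ | A·ȳᵢ
bottom flange | 4680.00 | 90.00 | 13.00 | 421200.00 | 60840.00
web | 1120.00 | 90.00 | 96.00 | 100800.00 | 107520.00
top flange | 2080.00 | 90.00 | 174.00 | 187200.00 | 361920.00
Σ | 7880.00 |  |  | 709200.00 | 530280.00
x_c = 709200.00 / 7880.00 = 90.00 mm
y_c = 530280.00 / 7880.00 = 67.29 mm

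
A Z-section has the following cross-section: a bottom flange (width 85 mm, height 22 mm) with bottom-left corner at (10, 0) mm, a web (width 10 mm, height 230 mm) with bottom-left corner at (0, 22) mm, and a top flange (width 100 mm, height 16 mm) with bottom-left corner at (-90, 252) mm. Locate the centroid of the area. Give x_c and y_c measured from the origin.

Part | A | x̄ᵢ | ȳᵢ | A·x̄ᵢ | A·ȳᵢ
bottom flange | 1870.00 | 52.50 | 11.00 | 98175.00 | 20570.00
web | 2300.00 | 5.00 | 137.00 | 11500.00 | 315100.00
top flange | 1600.00 | -40.00 | 260.00 | -64000.00 | 416000.00
Σ | 5770.00 |  |  | 45675.00 | 751670.00
x_c = 45675.00 / 5770.00 = 7.92 mm
y_c = 751670.00 / 5770.00 = 130.27 mm

x_c = 7.92 mm, y_c = 130.27 mm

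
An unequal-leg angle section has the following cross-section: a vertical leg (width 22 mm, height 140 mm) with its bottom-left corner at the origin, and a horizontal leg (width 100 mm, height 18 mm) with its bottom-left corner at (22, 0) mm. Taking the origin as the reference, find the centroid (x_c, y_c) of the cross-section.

x_c = 33.50 mm, y_c = 47.50 mm

Part | A | x̄ᵢ | ȳᵢ | A·x̄ᵢ | A·ȳᵢ
vertical leg | 3080.00 | 11.00 | 70.00 | 33880.00 | 215600.00
horizontal leg | 1800.00 | 72.00 | 9.00 | 129600.00 | 16200.00
Σ | 4880.00 |  |  | 163480.00 | 231800.00
x_c = 163480.00 / 4880.00 = 33.50 mm
y_c = 231800.00 / 4880.00 = 47.50 mm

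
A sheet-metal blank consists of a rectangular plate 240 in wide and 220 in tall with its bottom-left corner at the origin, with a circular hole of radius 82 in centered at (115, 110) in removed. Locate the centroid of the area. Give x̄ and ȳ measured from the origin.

x̄ = 123.33 in, ȳ = 110.00 in

plate: A = 240 × 220 = 52800.00, centroid at (120.00, 110.00).
hole: A = −π·82² = -21124.07, centroid at (115.00, 110.00).
ΣA = 31675.93 in², ΣAx̄ = 3906732.06 in³, ΣAȳ = 3484352.41 in³.
x̄ = 3906732.06/31675.93 = 123.33 in; ȳ = 3484352.41/31675.93 = 110.00 in.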